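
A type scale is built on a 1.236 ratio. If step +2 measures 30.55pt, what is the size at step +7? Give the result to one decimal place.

The gap is 7 − (2) = 5 steps, so the factor is 1.236^5.
30.55 × 1.236⁵ = 30.55 × 2.88464 ≈ 88.126

88.1pt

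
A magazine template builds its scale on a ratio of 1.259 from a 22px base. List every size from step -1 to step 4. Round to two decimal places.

17.47px, 22.00px, 27.70px, 34.87px, 43.90px, 55.27px

Step -1: 22.0 ÷ 1.259 = 17.47
Step 0: 22px
Step 1: 22.0 × 1.259 = 27.70
Step 2: 22.0 × 1.259² = 34.87
Step 3: 22.0 × 1.259³ = 43.90
Step 4: 22.0 × 1.259⁴ = 55.27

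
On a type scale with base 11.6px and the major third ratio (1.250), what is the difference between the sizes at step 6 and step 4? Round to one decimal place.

15.9px

Step 4: 11.6 × 1.250⁴ = 28.320px
Step 6: 11.6 × 1.250⁶ = 44.250px
Difference: 44.250 − 28.320 = 15.930px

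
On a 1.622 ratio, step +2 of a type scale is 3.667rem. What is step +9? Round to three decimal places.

108.310rem

3.667 × 1.622⁷ = 3.667 × 29.53629 ≈ 108.310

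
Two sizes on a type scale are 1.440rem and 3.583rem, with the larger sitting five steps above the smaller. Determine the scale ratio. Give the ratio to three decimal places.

1.200

r⁵ = 3.583 / 1.440, so r = (3.583/1.440)^(1/5).
r = 2.4882^(1/5) ≈ 1.2000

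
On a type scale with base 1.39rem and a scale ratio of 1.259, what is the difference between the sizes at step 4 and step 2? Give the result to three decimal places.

1.289rem

Step 2: 1.39 × 1.259² = 2.20326rem
Step 4: 1.39 × 1.259⁴ = 3.49235rem
Difference: 3.49235 − 2.20326 = 1.28909rem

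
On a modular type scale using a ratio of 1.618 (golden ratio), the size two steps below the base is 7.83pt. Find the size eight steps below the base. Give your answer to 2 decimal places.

0.44pt

7.83 ÷ 1.618⁶ = 7.83 ÷ 17.94201 ≈ 0.436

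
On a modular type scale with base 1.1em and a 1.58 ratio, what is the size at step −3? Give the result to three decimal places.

0.279em

Each step on a modular scale multiplies by the ratio, so the size n steps from the base is base × ratioⁿ.
1.1 ÷ 1.58³ = 1.1 ÷ 3.94431 ≈ 0.279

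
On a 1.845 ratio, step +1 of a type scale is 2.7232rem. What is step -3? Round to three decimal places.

The gap is -3 − (1) = -4 steps, so the factor is 1.845^-4.
2.7232 ÷ 1.845⁴ = 2.7232 ÷ 11.58739 ≈ 0.235

0.235rem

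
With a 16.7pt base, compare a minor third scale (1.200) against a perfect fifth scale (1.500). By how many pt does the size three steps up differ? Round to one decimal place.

Minor third: 16.7 × 1.200³ = 28.858pt
Perfect fifth: 16.7 × 1.500³ = 56.362pt
Difference: 56.362 − 28.858 = 27.504pt

27.5pt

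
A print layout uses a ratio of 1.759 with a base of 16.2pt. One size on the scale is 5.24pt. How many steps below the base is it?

2

1.759ⁿ = 16.2 / 5.24 = 3.0916
n = ln(3.0916) / ln(1.759) = 1.1287 / 0.5647 ≈ 2.00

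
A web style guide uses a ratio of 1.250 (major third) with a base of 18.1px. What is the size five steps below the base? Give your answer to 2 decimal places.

5.93px

Each step on a modular scale multiplies by the ratio, so the size n steps from the base is base × ratioⁿ.
18.1 ÷ 1.250⁵ = 18.1 ÷ 3.05176 ≈ 5.93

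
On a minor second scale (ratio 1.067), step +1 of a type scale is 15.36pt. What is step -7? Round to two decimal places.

The gap is -7 − (1) = -8 steps, so the factor is 1.067^-8.
15.36 ÷ 1.067⁸ = 15.36 ÷ 1.68002 ≈ 9.143

9.14pt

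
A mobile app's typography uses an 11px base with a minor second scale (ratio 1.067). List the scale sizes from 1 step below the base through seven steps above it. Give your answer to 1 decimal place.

Step -1: 11.0 ÷ 1.067 = 10.3
Step 0: 11px
Step 1: 11.0 × 1.067 = 11.7
Step 2: 11.0 × 1.067² = 12.5
Step 3: 11.0 × 1.067³ = 13.4
Step 4: 11.0 × 1.067⁴ = 14.3
Step 5: 11.0 × 1.067⁵ = 15.2
Step 6: 11.0 × 1.067⁶ = 16.2
Step 7: 11.0 × 1.067⁷ = 17.3

10.3px, 11.0px, 11.7px, 12.5px, 13.4px, 14.3px, 15.2px, 16.2px, 17.3px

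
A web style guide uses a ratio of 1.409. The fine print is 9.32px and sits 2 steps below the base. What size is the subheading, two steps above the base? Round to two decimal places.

36.73px

The gap is 2 − (-2) = 4 steps, so the factor is 1.409^4.
9.32 × 1.409⁴ = 9.32 × 3.94134 ≈ 36.733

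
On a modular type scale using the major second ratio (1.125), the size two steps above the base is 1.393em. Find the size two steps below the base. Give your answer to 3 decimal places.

1.393 ÷ 1.125⁴ = 1.393 ÷ 1.60181 ≈ 0.870

0.870em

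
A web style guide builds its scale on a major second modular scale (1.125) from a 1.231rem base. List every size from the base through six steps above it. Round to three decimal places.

Step 0: 1.231rem
Step 1: 1.231 × 1.125 = 1.385
Step 2: 1.231 × 1.125² = 1.558
Step 3: 1.231 × 1.125³ = 1.753
Step 4: 1.231 × 1.125⁴ = 1.972
Step 5: 1.231 × 1.125⁵ = 2.218
Step 6: 1.231 × 1.125⁶ = 2.496

1.231rem, 1.385rem, 1.558rem, 1.753rem, 1.972rem, 2.218rem, 2.496rem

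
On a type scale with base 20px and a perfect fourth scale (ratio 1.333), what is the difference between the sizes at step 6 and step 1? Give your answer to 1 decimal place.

85.5px

Step 1: 20.0 × 1.333 = 26.660px
Step 6: 20.0 × 1.333⁶ = 112.205px
Difference: 112.205 − 26.660 = 85.545px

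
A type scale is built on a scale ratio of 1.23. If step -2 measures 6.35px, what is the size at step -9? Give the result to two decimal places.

Moving from step -2 to step -9 is 7 steps down, so divide by r⁷.
6.35 ÷ 1.23⁷ = 6.35 ÷ 4.25928 ≈ 1.491

1.49px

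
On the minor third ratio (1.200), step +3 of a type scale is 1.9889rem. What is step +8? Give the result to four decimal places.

Moving from step +3 to step +8 is 5 steps up, so multiply by r⁵.
1.9889 × 1.200⁵ = 1.9889 × 2.48832 ≈ 4.9490

4.9490rem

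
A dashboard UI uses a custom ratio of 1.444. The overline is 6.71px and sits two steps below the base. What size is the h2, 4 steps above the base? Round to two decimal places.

60.83px

Moving from step -2 to step +4 is 6 steps up, so multiply by r⁶.
6.71 × 1.444⁶ = 6.71 × 9.06574 ≈ 60.831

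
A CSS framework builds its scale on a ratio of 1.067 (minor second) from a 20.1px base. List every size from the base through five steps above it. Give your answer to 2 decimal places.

20.10px, 21.45px, 22.88px, 24.42px, 26.05px, 27.80px

Step 0: 20.1px
Step 1: 20.1 × 1.067 = 21.45
Step 2: 20.1 × 1.067² = 22.88
Step 3: 20.1 × 1.067³ = 24.42
Step 4: 20.1 × 1.067⁴ = 26.05
Step 5: 20.1 × 1.067⁵ = 27.80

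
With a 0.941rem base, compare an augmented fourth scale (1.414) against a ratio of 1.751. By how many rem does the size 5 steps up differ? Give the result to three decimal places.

10.170rem

Augmented fourth: 0.941 × 1.414⁵ = 5.31908rem
At 1.751: 0.941 × 1.751⁵ = 15.48889rem
Difference: 15.48889 − 5.31908 = 10.16981rem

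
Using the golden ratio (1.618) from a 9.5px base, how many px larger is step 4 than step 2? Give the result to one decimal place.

Step 2: 9.5 × 1.618² = 24.870px
Step 4: 9.5 × 1.618⁴ = 65.108px
Difference: 65.108 − 24.870 = 40.238px

40.2px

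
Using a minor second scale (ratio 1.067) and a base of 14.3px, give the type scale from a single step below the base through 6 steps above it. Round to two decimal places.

Step -1: 14.3 ÷ 1.067 = 13.40
Step 0: 14.3px
Step 1: 14.3 × 1.067 = 15.26
Step 2: 14.3 × 1.067² = 16.28
Step 3: 14.3 × 1.067³ = 17.37
Step 4: 14.3 × 1.067⁴ = 18.54
Step 5: 14.3 × 1.067⁵ = 19.78
Step 6: 14.3 × 1.067⁶ = 21.10

13.40px, 14.30px, 15.26px, 16.28px, 17.37px, 18.54px, 19.78px, 21.10px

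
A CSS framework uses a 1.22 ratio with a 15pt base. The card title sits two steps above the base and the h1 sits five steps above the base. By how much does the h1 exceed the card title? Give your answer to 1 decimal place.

Step 2: 15.0 × 1.22² = 22.326pt
Step 5: 15.0 × 1.22⁵ = 40.541pt
Difference: 40.541 − 22.326 = 18.215pt

18.2pt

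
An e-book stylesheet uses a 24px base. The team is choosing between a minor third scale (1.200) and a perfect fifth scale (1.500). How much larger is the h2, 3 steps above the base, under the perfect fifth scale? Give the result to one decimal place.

Minor third: 24.0 × 1.200³ = 41.472px
Perfect fifth: 24.0 × 1.500³ = 81.000px
Difference: 81.000 − 41.472 = 39.528px

39.5px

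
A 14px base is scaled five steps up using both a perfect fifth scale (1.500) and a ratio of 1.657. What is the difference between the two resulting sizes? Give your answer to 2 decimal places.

Perfect fifth: 14.0 × 1.500⁵ = 106.3125px
At 1.657: 14.0 × 1.657⁵ = 174.8802px
Difference: 174.8802 − 106.3125 = 68.5677px

68.57px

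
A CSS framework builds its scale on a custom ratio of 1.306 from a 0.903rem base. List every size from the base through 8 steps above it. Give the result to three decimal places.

Step 0: 0.903rem
Step 1: 0.903 × 1.306 = 1.179
Step 2: 0.903 × 1.306² = 1.540
Step 3: 0.903 × 1.306³ = 2.011
Step 4: 0.903 × 1.306⁴ = 2.627
Step 5: 0.903 × 1.306⁵ = 3.431
Step 6: 0.903 × 1.306⁶ = 4.481
Step 7: 0.903 × 1.306⁷ = 5.852
Step 8: 0.903 × 1.306⁸ = 7.642

0.903rem, 1.179rem, 1.540rem, 2.011rem, 2.627rem, 3.431rem, 4.481rem, 5.852rem, 7.642rem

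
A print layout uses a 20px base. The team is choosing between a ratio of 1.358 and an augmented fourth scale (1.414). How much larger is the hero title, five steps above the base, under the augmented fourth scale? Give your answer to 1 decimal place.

At 1.358: 20.0 × 1.358⁵ = 92.370px
Augmented fourth: 20.0 × 1.414⁵ = 113.052px
Difference: 113.052 − 92.370 = 20.682px

20.7px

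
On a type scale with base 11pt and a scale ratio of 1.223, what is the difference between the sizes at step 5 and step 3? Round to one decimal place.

Step 3: 11.0 × 1.223³ = 20.122pt
Step 5: 11.0 × 1.223⁵ = 30.097pt
Difference: 30.097 − 20.122 = 9.975pt

10.0pt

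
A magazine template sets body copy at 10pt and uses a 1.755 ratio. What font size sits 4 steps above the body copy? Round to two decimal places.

Each step on a modular scale multiplies by the ratio, so the size n steps from the base is base × ratioⁿ.
10.0 × 1.755⁴ = 10.0 × 9.48655 ≈ 94.87

94.87pt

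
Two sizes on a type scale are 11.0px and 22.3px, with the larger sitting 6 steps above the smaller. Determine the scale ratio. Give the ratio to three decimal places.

r⁶ = 22.3 / 11.0, so r = (22.3/11.0)^(1/6).
r = 2.0273^(1/6) ≈ 1.1250

1.125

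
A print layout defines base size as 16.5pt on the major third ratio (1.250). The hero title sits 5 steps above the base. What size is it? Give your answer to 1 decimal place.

50.4pt

16.5 × 1.250⁵ = 16.5 × 3.05176 ≈ 50.35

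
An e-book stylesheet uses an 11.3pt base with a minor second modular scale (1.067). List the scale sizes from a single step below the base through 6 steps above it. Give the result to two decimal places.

Step -1: 11.3 ÷ 1.067 = 10.59
Step 0: 11.3pt
Step 1: 11.3 × 1.067 = 12.06
Step 2: 11.3 × 1.067² = 12.86
Step 3: 11.3 × 1.067³ = 13.73
Step 4: 11.3 × 1.067⁴ = 14.65
Step 5: 11.3 × 1.067⁵ = 15.63
Step 6: 11.3 × 1.067⁶ = 16.67

10.59pt, 11.30pt, 12.06pt, 12.86pt, 13.73pt, 14.65pt, 15.63pt, 16.67pt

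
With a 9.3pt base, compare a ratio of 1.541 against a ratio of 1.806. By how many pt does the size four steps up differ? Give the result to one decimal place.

46.5pt

At 1.541: 9.3 × 1.541⁴ = 52.444pt
At 1.806: 9.3 × 1.806⁴ = 98.936pt
Difference: 98.936 − 52.444 = 46.492pt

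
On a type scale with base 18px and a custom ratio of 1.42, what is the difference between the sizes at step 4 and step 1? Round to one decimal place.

47.6px

Step 1: 18.0 × 1.42 = 25.560px
Step 4: 18.0 × 1.42⁴ = 73.186px
Difference: 73.186 − 25.560 = 47.626px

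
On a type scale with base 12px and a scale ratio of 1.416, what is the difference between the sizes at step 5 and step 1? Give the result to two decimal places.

Step 1: 12.0 × 1.416 = 16.9920px
Step 5: 12.0 × 1.416⁵ = 68.3121px
Difference: 68.3121 − 16.9920 = 51.3201px

51.32px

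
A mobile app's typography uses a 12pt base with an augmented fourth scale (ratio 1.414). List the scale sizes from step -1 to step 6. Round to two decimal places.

8.49pt, 12.00pt, 16.97pt, 23.99pt, 33.93pt, 47.97pt, 67.83pt, 95.91pt

Step -1: 12.0 ÷ 1.414 = 8.49
Step 0: 12pt
Step 1: 12.0 × 1.414 = 16.97
Step 2: 12.0 × 1.414² = 23.99
Step 3: 12.0 × 1.414³ = 33.93
Step 4: 12.0 × 1.414⁴ = 47.97
Step 5: 12.0 × 1.414⁵ = 67.83
Step 6: 12.0 × 1.414⁶ = 95.91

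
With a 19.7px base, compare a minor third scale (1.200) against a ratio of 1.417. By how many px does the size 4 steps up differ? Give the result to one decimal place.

Minor third: 19.7 × 1.200⁴ = 40.850px
At 1.417: 19.7 × 1.417⁴ = 79.423px
Difference: 79.423 − 40.850 = 38.573px

38.6px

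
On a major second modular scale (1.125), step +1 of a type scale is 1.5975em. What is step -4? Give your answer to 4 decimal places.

0.8865em

The gap is -4 − (1) = -5 steps, so the factor is 1.125^-5.
1.5975 ÷ 1.125⁵ = 1.5975 ÷ 1.80203 ≈ 0.8865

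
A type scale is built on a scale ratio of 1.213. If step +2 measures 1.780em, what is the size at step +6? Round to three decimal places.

1.780 × 1.213⁴ = 1.780 × 2.16493 ≈ 3.854

3.854em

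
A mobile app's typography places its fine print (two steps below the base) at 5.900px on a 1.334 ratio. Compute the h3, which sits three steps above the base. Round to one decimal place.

5.900 × 1.334⁵ = 5.900 × 4.22454 ≈ 24.925

24.9px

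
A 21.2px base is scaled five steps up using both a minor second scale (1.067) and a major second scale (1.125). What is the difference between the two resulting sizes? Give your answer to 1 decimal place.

Minor second: 21.2 × 1.067⁵ = 29.320px
Major second: 21.2 × 1.125⁵ = 38.203px
Difference: 38.203 − 29.320 = 8.883px

8.9px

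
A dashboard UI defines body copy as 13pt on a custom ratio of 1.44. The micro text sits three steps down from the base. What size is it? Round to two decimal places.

Each step on a modular scale multiplies by the ratio, so the size n steps from the base is base × ratioⁿ.
13.0 ÷ 1.44³ = 13.0 ÷ 2.98598 ≈ 4.35

4.35pt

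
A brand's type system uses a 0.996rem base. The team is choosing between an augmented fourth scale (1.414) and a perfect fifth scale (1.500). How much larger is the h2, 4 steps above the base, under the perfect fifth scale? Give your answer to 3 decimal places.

Augmented fourth: 0.996 × 1.414⁴ = 3.98159rem
Perfect fifth: 0.996 × 1.500⁴ = 5.04225rem
Difference: 5.04225 − 3.98159 = 1.06066rem

1.061rem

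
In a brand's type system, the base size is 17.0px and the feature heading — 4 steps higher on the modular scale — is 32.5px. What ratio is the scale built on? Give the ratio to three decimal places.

r⁴ = 32.5 / 17.0, so r = (32.5/17.0)^(1/4).
r = 1.9118^(1/4) ≈ 1.1759

1.176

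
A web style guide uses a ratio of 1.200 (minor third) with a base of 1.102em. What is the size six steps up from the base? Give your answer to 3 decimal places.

3.291em

1.102 × 1.200⁶ = 1.102 × 2.98598 ≈ 3.291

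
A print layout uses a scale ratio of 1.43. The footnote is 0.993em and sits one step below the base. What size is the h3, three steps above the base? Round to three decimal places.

4.152em

Moving from step -1 to step +3 is 4 steps up, so multiply by r⁴.
0.993 × 1.43⁴ = 0.993 × 4.18162 ≈ 4.152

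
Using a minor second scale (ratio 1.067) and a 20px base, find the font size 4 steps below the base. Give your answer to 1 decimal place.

Each step on a modular scale multiplies by the ratio, so the size n steps from the base is base × ratioⁿ.
20.0 ÷ 1.067⁴ = 20.0 ÷ 1.29616 ≈ 15.43

15.4px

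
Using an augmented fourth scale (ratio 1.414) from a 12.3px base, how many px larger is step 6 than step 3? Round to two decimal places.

Step 3: 12.3 × 1.414³ = 34.7739px
Step 6: 12.3 × 1.414⁶ = 98.3109px
Difference: 98.3109 − 34.7739 = 63.5370px

63.54px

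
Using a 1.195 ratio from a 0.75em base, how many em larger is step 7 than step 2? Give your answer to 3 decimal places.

Step 2: 0.75 × 1.195² = 1.07102em
Step 7: 0.75 × 1.195⁷ = 2.60998em
Difference: 2.60998 − 1.07102 = 1.53896em

1.539em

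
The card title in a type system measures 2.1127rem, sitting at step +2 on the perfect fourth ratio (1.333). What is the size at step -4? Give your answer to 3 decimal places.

0.377rem

2.1127 ÷ 1.333⁶ = 2.1127 ÷ 5.61023 ≈ 0.377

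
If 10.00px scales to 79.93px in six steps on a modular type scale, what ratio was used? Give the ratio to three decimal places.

1.414

r⁶ = 79.93 / 10.00, so r = (79.93/10.00)^(1/6).
r = 7.9930^(1/6) ≈ 1.4140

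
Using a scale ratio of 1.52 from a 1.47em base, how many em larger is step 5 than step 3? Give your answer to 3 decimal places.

6.765em

Step 3: 1.47 × 1.52³ = 5.16236em
Step 5: 1.47 × 1.52⁵ = 11.92711em
Difference: 11.92711 − 5.16236 = 6.76475em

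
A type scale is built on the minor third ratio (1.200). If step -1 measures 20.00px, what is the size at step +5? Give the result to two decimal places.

20.00 × 1.200⁶ = 20.00 × 2.98598 ≈ 59.720

59.72px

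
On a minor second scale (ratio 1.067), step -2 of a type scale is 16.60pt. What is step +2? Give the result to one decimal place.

21.5pt

16.60 × 1.067⁴ = 16.60 × 1.29616 ≈ 21.516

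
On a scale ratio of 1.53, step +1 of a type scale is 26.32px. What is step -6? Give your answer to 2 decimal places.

26.32 ÷ 1.53⁷ = 26.32 ÷ 19.62637 ≈ 1.341

1.34px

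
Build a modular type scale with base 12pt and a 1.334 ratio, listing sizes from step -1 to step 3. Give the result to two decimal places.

Step -1: 12.0 ÷ 1.334 = 9.00
Step 0: 12pt
Step 1: 12.0 × 1.334 = 16.01
Step 2: 12.0 × 1.334² = 21.35
Step 3: 12.0 × 1.334³ = 28.49

9.00pt, 12.00pt, 16.01pt, 21.35pt, 28.49pt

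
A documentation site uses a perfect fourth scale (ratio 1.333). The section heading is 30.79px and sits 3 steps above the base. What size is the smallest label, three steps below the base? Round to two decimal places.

5.49px

The gap is -3 − (3) = -6 steps, so the factor is 1.333^-6.
30.79 ÷ 1.333⁶ = 30.79 ÷ 5.61023 ≈ 5.488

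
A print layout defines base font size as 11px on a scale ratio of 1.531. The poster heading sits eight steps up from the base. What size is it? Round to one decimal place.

11.0 × 1.531⁸ = 11.0 × 30.18572 ≈ 332.04

332.0px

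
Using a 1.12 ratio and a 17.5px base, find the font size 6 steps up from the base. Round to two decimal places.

34.54px

Each step on a modular scale multiplies by the ratio, so the size n steps from the base is base × ratioⁿ.
17.5 × 1.12⁶ = 17.5 × 1.97382 ≈ 34.54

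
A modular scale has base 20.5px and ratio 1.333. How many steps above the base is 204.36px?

8

1.333ⁿ = 204.36 / 20.5 = 9.9688
n = ln(9.9688) / ln(1.333) = 2.2995 / 0.2874 ≈ 8.00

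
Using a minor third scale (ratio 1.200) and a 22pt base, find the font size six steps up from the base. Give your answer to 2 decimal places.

Every step multiplies by the scale ratio.
22.0 × 1.200⁶ = 22.0 × 2.98598 ≈ 65.69

65.69pt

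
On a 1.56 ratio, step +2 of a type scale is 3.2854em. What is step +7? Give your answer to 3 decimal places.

30.354em

The gap is 7 − (2) = 5 steps, so the factor is 1.56^5.
3.2854 × 1.56⁵ = 3.2854 × 9.23896 ≈ 30.354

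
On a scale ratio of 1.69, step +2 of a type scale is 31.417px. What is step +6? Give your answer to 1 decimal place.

The gap is 6 − (2) = 4 steps, so the factor is 1.69^4.
31.417 × 1.69⁴ = 31.417 × 8.15731 ≈ 256.278

256.3px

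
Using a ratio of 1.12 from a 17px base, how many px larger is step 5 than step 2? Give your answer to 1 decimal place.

8.6px

Step 2: 17.0 × 1.12² = 21.325px
Step 5: 17.0 × 1.12⁵ = 29.960px
Difference: 29.960 − 21.325 = 8.635px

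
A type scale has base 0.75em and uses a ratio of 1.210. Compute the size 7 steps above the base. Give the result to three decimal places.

0.75 × 1.210⁷ = 0.75 × 3.79750 ≈ 2.848

2.848em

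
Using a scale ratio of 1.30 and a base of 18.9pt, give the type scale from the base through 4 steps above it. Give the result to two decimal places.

Step 0: 18.9pt
Step 1: 18.9 × 1.30 = 24.57
Step 2: 18.9 × 1.30² = 31.94
Step 3: 18.9 × 1.30³ = 41.52
Step 4: 18.9 × 1.30⁴ = 53.98

18.90pt, 24.57pt, 31.94pt, 41.52pt, 53.98pt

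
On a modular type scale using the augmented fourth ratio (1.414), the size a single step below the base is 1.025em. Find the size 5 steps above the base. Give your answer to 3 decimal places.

8.193em

Moving from step -1 to step +5 is 6 steps up, so multiply by r⁶.
1.025 × 1.414⁶ = 1.025 × 7.99275 ≈ 8.193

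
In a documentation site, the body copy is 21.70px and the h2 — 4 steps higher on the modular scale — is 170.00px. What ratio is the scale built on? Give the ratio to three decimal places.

1.673

r⁴ = 170.00 / 21.70, so r = (170.00/21.70)^(1/4).
r = 7.8341^(1/4) ≈ 1.6730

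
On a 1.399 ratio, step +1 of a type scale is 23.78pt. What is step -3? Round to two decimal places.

23.78 ÷ 1.399⁴ = 23.78 ÷ 3.83064 ≈ 6.208

6.21pt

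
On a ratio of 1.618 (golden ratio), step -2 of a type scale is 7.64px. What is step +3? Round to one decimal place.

84.7px

7.64 × 1.618⁵ = 7.64 × 11.08901 ≈ 84.720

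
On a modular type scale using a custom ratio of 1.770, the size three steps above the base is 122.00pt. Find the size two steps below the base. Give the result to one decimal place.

7.0pt

The gap is -2 − (3) = -5 steps, so the factor is 1.770^-5.
122.00 ÷ 1.770⁵ = 122.00 ÷ 17.37266 ≈ 7.023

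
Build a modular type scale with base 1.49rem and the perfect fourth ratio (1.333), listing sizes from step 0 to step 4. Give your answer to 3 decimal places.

Step 0: 1.49rem
Step 1: 1.49 × 1.333 = 1.986
Step 2: 1.49 × 1.333² = 2.648
Step 3: 1.49 × 1.333³ = 3.529
Step 4: 1.49 × 1.333⁴ = 4.704

1.490rem, 1.986rem, 2.648rem, 3.529rem, 4.704rem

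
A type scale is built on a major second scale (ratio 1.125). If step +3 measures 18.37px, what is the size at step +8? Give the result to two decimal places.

18.37 × 1.125⁵ = 18.37 × 1.80203 ≈ 33.103

33.10px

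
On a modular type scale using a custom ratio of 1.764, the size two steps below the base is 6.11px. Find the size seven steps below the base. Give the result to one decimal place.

The gap is -7 − (-2) = -5 steps, so the factor is 1.764^-5.
6.11 ÷ 1.764⁵ = 6.11 ÷ 17.08020 ≈ 0.358

0.4px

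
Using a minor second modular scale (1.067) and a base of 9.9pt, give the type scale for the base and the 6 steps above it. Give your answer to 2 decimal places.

Step 0: 9.9pt
Step 1: 9.9 × 1.067 = 10.56
Step 2: 9.9 × 1.067² = 11.27
Step 3: 9.9 × 1.067³ = 12.03
Step 4: 9.9 × 1.067⁴ = 12.83
Step 5: 9.9 × 1.067⁵ = 13.69
Step 6: 9.9 × 1.067⁶ = 14.61

9.90pt, 10.56pt, 11.27pt, 12.03pt, 12.83pt, 13.69pt, 14.61pt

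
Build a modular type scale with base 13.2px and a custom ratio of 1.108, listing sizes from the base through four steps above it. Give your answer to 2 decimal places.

Step 0: 13.2px
Step 1: 13.2 × 1.108 = 14.63
Step 2: 13.2 × 1.108² = 16.21
Step 3: 13.2 × 1.108³ = 17.96
Step 4: 13.2 × 1.108⁴ = 19.89

13.20px, 14.63px, 16.21px, 17.96px, 19.89px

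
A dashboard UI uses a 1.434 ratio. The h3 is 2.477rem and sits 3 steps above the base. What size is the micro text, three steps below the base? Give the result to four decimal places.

0.2849rem

2.477 ÷ 1.434⁶ = 2.477 ÷ 8.69551 ≈ 0.2849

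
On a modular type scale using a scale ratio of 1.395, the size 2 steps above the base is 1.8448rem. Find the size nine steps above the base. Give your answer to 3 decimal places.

The gap is 9 − (2) = 7 steps, so the factor is 1.395^7.
1.8448 × 1.395⁷ = 1.8448 × 10.28062 ≈ 18.966

18.966rem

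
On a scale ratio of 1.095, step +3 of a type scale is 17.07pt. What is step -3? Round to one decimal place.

Moving from step +3 to step -3 is 6 steps down, so divide by r⁶.
17.07 ÷ 1.095⁶ = 17.07 ÷ 1.72379 ≈ 9.903

9.9pt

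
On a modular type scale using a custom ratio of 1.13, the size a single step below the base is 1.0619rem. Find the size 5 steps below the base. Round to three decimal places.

Moving from step -1 to step -5 is 4 steps down, so divide by r⁴.
1.0619 ÷ 1.13⁴ = 1.0619 ÷ 1.63047 ≈ 0.651

0.651rem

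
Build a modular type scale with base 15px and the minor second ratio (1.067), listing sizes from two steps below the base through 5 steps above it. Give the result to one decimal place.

Step -2: 15.0 ÷ 1.067² = 13.2
Step -1: 15.0 ÷ 1.067 = 14.1
Step 0: 15px
Step 1: 15.0 × 1.067 = 16.0
Step 2: 15.0 × 1.067² = 17.1
Step 3: 15.0 × 1.067³ = 18.2
Step 4: 15.0 × 1.067⁴ = 19.4
Step 5: 15.0 × 1.067⁵ = 20.7

13.2px, 14.1px, 15.0px, 16.0px, 17.1px, 18.2px, 19.4px, 20.7px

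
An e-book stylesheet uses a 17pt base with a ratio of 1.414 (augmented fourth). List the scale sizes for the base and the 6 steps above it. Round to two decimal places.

Step 0: 17pt
Step 1: 17.0 × 1.414 = 24.04
Step 2: 17.0 × 1.414² = 33.99
Step 3: 17.0 × 1.414³ = 48.06
Step 4: 17.0 × 1.414⁴ = 67.96
Step 5: 17.0 × 1.414⁵ = 96.09
Step 6: 17.0 × 1.414⁶ = 135.88

17.00pt, 24.04pt, 33.99pt, 48.06pt, 67.96pt, 96.09pt, 135.88pt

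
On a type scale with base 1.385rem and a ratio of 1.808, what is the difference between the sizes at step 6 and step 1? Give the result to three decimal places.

Step 1: 1.385 × 1.808 = 2.50408rem
Step 6: 1.385 × 1.808⁶ = 48.37716rem
Difference: 48.37716 − 2.50408 = 45.87308rem

45.873rem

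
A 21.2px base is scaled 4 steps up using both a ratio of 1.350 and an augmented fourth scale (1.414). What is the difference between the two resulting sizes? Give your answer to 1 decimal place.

At 1.350: 21.2 × 1.350⁴ = 70.416px
Augmented fourth: 21.2 × 1.414⁴ = 84.749px
Difference: 84.749 − 70.416 = 14.333px

14.3px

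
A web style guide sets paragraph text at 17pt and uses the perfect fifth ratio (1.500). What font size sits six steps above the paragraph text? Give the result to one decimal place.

17.0 × 1.500⁶ = 17.0 × 11.39062 ≈ 193.64

193.6pt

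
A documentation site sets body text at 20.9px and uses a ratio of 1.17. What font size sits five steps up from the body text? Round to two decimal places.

Each step on a modular scale multiplies by the ratio, so the size n steps from the base is base × ratioⁿ.
20.9 × 1.17⁵ = 20.9 × 2.19245 ≈ 45.82

45.82px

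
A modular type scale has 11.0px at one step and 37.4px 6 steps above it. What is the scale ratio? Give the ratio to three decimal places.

1.226

The ratio satisfies 11.0 × r⁶ = 37.4, so r = (37.4 / 11.0)^(1/6).
r = 3.4000^(1/6) ≈ 1.2263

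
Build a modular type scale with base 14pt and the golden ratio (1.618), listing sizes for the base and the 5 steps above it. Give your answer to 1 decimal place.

Step 0: 14pt
Step 1: 14.0 × 1.618 = 22.7
Step 2: 14.0 × 1.618² = 36.7
Step 3: 14.0 × 1.618³ = 59.3
Step 4: 14.0 × 1.618⁴ = 95.9
Step 5: 14.0 × 1.618⁵ = 155.2

14.0pt, 22.7pt, 36.7pt, 59.3pt, 95.9pt, 155.2pt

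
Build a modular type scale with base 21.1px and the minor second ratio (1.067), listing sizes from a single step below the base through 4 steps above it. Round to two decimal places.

19.78px, 21.10px, 22.51px, 24.02px, 25.63px, 27.35px

Step -1: 21.1 ÷ 1.067 = 19.78
Step 0: 21.1px
Step 1: 21.1 × 1.067 = 22.51
Step 2: 21.1 × 1.067² = 24.02
Step 3: 21.1 × 1.067³ = 25.63
Step 4: 21.1 × 1.067⁴ = 27.35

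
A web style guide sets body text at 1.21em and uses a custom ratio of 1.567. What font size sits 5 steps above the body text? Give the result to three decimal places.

Every step multiplies by the scale ratio.
1.21 × 1.567⁵ = 1.21 × 9.44811 ≈ 11.432

11.432em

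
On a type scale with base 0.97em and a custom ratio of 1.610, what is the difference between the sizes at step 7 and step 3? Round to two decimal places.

23.15em

Step 3: 0.97 × 1.610³ = 4.0481em
Step 7: 0.97 × 1.610⁷ = 27.1990em
Difference: 27.1990 − 4.0481 = 23.1509em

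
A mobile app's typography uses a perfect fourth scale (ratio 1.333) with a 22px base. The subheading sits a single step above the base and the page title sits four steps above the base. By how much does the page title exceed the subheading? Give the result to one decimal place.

40.1px

Step 1: 22.0 × 1.333 = 29.326px
Step 4: 22.0 × 1.333⁴ = 69.461px
Difference: 69.461 − 29.326 = 40.135px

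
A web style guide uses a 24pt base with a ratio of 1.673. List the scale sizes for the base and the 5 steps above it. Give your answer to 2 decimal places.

Step 0: 24pt
Step 1: 24.0 × 1.673 = 40.15
Step 2: 24.0 × 1.673² = 67.17
Step 3: 24.0 × 1.673³ = 112.38
Step 4: 24.0 × 1.673⁴ = 188.02
Step 5: 24.0 × 1.673⁵ = 314.55

24.00pt, 40.15pt, 67.17pt, 112.38pt, 188.02pt, 314.55pt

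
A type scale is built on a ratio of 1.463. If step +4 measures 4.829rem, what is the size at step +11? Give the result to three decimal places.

4.829 × 1.463⁷ = 4.829 × 14.34532 ≈ 69.274

69.274rem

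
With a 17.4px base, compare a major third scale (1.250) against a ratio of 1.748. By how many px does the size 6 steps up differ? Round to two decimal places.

Major third: 17.4 × 1.250⁶ = 66.3757px
At 1.748: 17.4 × 1.748⁶ = 496.3612px
Difference: 496.3612 − 66.3757 = 429.9855px

429.99px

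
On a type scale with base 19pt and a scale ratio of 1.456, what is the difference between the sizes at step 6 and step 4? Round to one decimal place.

Step 4: 19.0 × 1.456⁴ = 85.388pt
Step 6: 19.0 × 1.456⁶ = 181.018pt
Difference: 181.018 − 85.388 = 95.630pt

95.6pt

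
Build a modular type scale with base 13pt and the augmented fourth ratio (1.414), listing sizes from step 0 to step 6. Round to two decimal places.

Step 0: 13pt
Step 1: 13.0 × 1.414 = 18.38
Step 2: 13.0 × 1.414² = 25.99
Step 3: 13.0 × 1.414³ = 36.75
Step 4: 13.0 × 1.414⁴ = 51.97
Step 5: 13.0 × 1.414⁵ = 73.48
Step 6: 13.0 × 1.414⁶ = 103.91

13.00pt, 18.38pt, 25.99pt, 36.75pt, 51.97pt, 73.48pt, 103.91pt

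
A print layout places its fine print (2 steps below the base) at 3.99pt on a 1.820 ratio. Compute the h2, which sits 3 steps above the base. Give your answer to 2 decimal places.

Moving from step -2 to step +3 is 5 steps up, so multiply by r⁵.
3.99 × 1.820⁵ = 3.99 × 19.96903 ≈ 79.676

79.68pt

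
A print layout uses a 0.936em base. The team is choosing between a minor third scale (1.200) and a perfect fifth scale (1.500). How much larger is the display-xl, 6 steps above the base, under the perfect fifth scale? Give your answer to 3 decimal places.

Minor third: 0.936 × 1.200⁶ = 2.79488em
Perfect fifth: 0.936 × 1.500⁶ = 10.66163em
Difference: 10.66163 − 2.79488 = 7.86675em

7.867em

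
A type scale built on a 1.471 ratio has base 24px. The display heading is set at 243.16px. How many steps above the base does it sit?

1.471ⁿ = 243.16 / 24 = 10.1317
n = ln(10.1317) / ln(1.471) = 2.3157 / 0.3859 ≈ 6.00

6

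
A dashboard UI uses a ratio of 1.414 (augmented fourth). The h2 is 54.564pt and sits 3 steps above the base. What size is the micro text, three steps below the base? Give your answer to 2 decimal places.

6.83pt

54.564 ÷ 1.414⁶ = 54.564 ÷ 7.99275 ≈ 6.827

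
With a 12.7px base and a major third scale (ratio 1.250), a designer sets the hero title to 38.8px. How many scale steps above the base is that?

1.250ⁿ = 38.8 / 12.7 = 3.0551
n = ln(3.0551) / ln(1.250) = 1.1168 / 0.2231 ≈ 5.00

5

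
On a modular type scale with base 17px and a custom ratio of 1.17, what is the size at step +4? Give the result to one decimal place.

31.9px

17.0 × 1.17⁴ = 17.0 × 1.87389 ≈ 31.86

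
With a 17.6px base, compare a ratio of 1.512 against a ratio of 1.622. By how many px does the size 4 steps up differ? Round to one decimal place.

At 1.512: 17.6 × 1.512⁴ = 91.986px
At 1.622: 17.6 × 1.622⁴ = 121.819px
Difference: 121.819 − 91.986 = 29.833px

29.8px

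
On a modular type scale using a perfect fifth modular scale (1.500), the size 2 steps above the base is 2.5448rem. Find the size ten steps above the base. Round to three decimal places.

65.220rem

The gap is 10 − (2) = 8 steps, so the factor is 1.500^8.
2.5448 × 1.500⁸ = 2.5448 × 25.62891 ≈ 65.220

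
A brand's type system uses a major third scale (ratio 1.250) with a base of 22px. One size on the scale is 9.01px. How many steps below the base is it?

4

1.250ⁿ = 22 / 9.01 = 2.4417
n = ln(2.4417) / ln(1.250) = 0.8927 / 0.2231 ≈ 4.00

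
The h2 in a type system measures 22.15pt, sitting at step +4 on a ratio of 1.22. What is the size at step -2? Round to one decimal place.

6.7pt

22.15 ÷ 1.22⁶ = 22.15 ÷ 3.29730 ≈ 6.718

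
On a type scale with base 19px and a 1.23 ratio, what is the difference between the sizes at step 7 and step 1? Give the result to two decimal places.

57.56px

Step 1: 19.0 × 1.23 = 23.3700px
Step 7: 19.0 × 1.23⁷ = 80.9262px
Difference: 80.9262 − 23.3700 = 57.5562px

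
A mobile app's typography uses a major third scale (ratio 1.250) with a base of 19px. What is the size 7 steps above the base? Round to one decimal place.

Each step on a modular scale multiplies by the ratio, so the size n steps from the base is base × ratioⁿ.
19.0 × 1.250⁷ = 19.0 × 4.76837 ≈ 90.60

90.6px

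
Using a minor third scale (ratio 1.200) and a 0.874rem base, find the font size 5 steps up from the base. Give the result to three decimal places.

2.175rem

0.874 × 1.200⁵ = 0.874 × 2.48832 ≈ 2.175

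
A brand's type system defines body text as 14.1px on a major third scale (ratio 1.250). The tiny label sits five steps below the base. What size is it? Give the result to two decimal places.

Every step multiplies by the scale ratio.
14.1 ÷ 1.250⁵ = 14.1 ÷ 3.05176 ≈ 4.62

4.62px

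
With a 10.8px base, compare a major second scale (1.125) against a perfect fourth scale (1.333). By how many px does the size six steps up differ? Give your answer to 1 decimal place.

Major second: 10.8 × 1.125⁶ = 21.895px
Perfect fourth: 10.8 × 1.333⁶ = 60.591px
Difference: 60.591 − 21.895 = 38.696px

38.7px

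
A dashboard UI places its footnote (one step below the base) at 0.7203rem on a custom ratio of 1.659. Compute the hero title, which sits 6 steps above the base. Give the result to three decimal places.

0.7203 × 1.659⁷ = 0.7203 × 34.58794 ≈ 24.914

24.914rem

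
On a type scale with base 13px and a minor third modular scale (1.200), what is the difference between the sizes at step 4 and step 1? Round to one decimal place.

Step 1: 13.0 × 1.200 = 15.600px
Step 4: 13.0 × 1.200⁴ = 26.957px
Difference: 26.957 − 15.600 = 11.357px

11.4px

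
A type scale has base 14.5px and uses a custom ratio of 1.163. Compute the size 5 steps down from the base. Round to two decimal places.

6.82px

A modular type scale is a geometric sequence: sizeₙ = base × rⁿ.
14.5 ÷ 1.163⁵ = 14.5 ÷ 2.12764 ≈ 6.82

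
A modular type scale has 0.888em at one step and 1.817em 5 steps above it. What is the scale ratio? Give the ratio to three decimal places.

1.154

r⁵ = 1.817 / 0.888, so r = (1.817/0.888)^(1/5).
r = 2.0462^(1/5) ≈ 1.1540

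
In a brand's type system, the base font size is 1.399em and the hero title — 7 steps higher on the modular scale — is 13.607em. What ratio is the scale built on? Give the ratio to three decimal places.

The ratio satisfies 1.399 × r⁷ = 13.607, so r = (13.607 / 1.399)^(1/7).
r = 9.7262^(1/7) ≈ 1.3840

1.384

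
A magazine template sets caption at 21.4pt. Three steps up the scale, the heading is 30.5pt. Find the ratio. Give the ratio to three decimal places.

1.125

The ratio satisfies 21.4 × r³ = 30.5, so r = (30.5 / 21.4)^(1/3).
r = 1.4252^(1/3) ≈ 1.1254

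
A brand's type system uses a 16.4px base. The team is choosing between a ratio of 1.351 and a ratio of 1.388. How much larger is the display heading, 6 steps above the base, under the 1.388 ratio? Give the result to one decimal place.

At 1.351: 16.4 × 1.351⁶ = 99.719px
At 1.388: 16.4 × 1.388⁶ = 117.268px
Difference: 117.268 − 99.719 = 17.549px

17.5px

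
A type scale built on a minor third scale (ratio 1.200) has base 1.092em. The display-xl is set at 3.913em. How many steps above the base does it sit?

1.200ⁿ = 3.913 / 1.092 = 3.5833
n = ln(3.5833) / ln(1.200) = 1.2763 / 0.1823 ≈ 7.00

7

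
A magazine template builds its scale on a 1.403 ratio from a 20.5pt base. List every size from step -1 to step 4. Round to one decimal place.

Step -1: 20.5 ÷ 1.403 = 14.6
Step 0: 20.5pt
Step 1: 20.5 × 1.403 = 28.8
Step 2: 20.5 × 1.403² = 40.4
Step 3: 20.5 × 1.403³ = 56.6
Step 4: 20.5 × 1.403⁴ = 79.4

14.6pt, 20.5pt, 28.8pt, 40.4pt, 56.6pt, 79.4pt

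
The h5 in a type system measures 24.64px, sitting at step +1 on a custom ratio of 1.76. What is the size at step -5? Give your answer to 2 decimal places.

Moving from step +1 to step -5 is 6 steps down, so divide by r⁶.
24.64 ÷ 1.76⁶ = 24.64 ÷ 29.72186 ≈ 0.829

0.83px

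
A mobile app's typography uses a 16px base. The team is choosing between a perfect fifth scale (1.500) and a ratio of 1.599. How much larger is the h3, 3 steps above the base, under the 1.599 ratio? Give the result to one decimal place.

Perfect fifth: 16.0 × 1.500³ = 54.000px
At 1.599: 16.0 × 1.599³ = 65.413px
Difference: 65.413 − 54.000 = 11.413px

11.4px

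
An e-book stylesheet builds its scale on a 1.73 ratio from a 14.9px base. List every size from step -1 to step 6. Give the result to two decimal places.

Step -1: 14.9 ÷ 1.73 = 8.61
Step 0: 14.9px
Step 1: 14.9 × 1.73 = 25.78
Step 2: 14.9 × 1.73² = 44.59
Step 3: 14.9 × 1.73³ = 77.15
Step 4: 14.9 × 1.73⁴ = 133.47
Step 5: 14.9 × 1.73⁵ = 230.90
Step 6: 14.9 × 1.73⁶ = 399.45

8.61px, 14.90px, 25.78px, 44.59px, 77.15px, 133.47px, 230.90px, 399.45px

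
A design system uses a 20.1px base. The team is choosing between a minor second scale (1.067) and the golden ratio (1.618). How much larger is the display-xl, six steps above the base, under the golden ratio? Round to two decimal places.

Minor second: 20.1 × 1.067⁶ = 29.6608px
Golden ratio: 20.1 × 1.618⁶ = 360.6344px
Difference: 360.6344 − 29.6608 = 330.9736px

330.97px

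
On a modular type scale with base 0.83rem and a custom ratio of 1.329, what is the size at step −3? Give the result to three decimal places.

Every step multiplies by the scale ratio.
0.83 ÷ 1.329³ = 0.83 ÷ 2.34733 ≈ 0.354

0.354rem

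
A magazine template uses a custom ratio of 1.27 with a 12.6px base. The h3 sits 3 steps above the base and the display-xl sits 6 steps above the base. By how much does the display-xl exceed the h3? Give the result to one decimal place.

27.1px

Step 3: 12.6 × 1.27³ = 25.810px
Step 6: 12.6 × 1.27⁶ = 52.868px
Difference: 52.868 − 25.810 = 27.058px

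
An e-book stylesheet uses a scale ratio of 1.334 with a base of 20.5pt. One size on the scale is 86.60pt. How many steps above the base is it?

5

1.334ⁿ = 86.60 / 20.5 = 4.2244
n = ln(4.2244) / ln(1.334) = 1.4409 / 0.2882 ≈ 5.00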